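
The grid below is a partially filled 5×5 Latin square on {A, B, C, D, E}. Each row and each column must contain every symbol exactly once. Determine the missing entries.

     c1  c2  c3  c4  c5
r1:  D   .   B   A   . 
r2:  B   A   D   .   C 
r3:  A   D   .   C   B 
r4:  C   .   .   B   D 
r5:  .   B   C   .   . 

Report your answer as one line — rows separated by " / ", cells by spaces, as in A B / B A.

Cell (r1,c5): row 1 has {A,B,D}; column 5 has {B,C,D} → E.
Cell (r2,c4): row 2 has {A,B,C,D}; column 4 has {A,B,C} → E.
Cell (r3,c3): row 3 has {A,B,C,D}; column 3 has {B,C,D} → E.
Cell (r4,c2): row 4 has {B,C,D}; column 2 has {A,B,D} → E.
Cell (r4,c3): row 4 has {B,C,D,E}; column 3 has {B,C,D,E} → A.
Cell (r5,c1): row 5 has {B,C}; column 1 has {A,B,C,D} → E.
Cell (r5,c4): row 5 has {B,C,E}; column 4 has {A,B,C,E} → D.
Cell (r5,c5): row 5 has {B,C,D,E}; column 5 has {B,C,D,E} → A.
Cell (r1,c2): row 1 has {A,B,D,E}; column 2 has {A,B,D,E} → C.

D C B A E / B A D E C / A D E C B / C E A B D / E B C D A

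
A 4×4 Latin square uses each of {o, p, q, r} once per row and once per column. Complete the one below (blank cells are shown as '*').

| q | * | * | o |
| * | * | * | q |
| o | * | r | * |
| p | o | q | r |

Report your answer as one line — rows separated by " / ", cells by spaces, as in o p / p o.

q r p o / r p o q / o q r p / p o q r

row 1 has {o,q}; column 3 has {q,r} — only p is left for (r1,c3).
row 2 has {q}; column 1 has {o,p,q} — only r is left for (r2,c1).
row 2 has {q,r}; column 2 has {o} — only p is left for (r2,c2).
row 2 has {p,q,r}; column 3 has {p,q,r} — only o is left for (r2,c3).
row 3 has {o,r}; column 2 has {o,p} — only q is left for (r3,c2).
row 3 has {o,q,r}; column 4 has {o,q,r} — only p is left for (r3,c4).
row 1 has {o,p,q}; column 2 has {o,p,q} — only r is left for (r1,c2).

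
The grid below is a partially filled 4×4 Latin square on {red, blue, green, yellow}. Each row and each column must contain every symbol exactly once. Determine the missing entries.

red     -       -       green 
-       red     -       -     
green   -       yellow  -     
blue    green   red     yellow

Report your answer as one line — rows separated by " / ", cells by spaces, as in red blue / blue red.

red yellow blue green / yellow red green blue / green blue yellow red / blue green red yellow

Cell (r1,c3): row 1 has {red,green}; column 3 has {red,yellow} → blue.
Cell (r2,c1): row 2 has {red}; column 1 has {red,blue,green} → yellow.
Cell (r2,c3): row 2 has {red,yellow}; column 3 has {red,blue,yellow} → green.
Cell (r2,c4): row 2 has {red,green,yellow}; column 4 has {green,yellow} → blue.
Cell (r3,c2): row 3 has {green,yellow}; column 2 has {red,green} → blue.
Cell (r3,c4): row 3 has {blue,green,yellow}; column 4 has {blue,green,yellow} → red.
Cell (r1,c2): row 1 has {red,blue,green}; column 2 has {red,blue,green} → yellow.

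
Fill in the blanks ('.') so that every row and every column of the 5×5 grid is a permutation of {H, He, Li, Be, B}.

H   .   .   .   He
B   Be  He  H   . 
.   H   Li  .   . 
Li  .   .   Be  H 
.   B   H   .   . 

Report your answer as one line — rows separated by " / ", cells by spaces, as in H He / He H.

H Li Be B He / B Be He H Li / Be H Li He B / Li He B Be H / He B H Li Be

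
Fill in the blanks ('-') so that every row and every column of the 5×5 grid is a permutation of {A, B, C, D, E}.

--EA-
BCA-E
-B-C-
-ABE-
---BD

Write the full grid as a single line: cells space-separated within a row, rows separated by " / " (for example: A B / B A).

(r1,c2) = D
(r2,c4) = D
(r3,c3) = D
(r3,c5) = A
(r4,c5) = C
(r5,c2) = E
(r5,c3) = C
(r1,c1) = C
(r1,c5) = B
(r3,c1) = E
(r4,c1) = D
(r5,c1) = A

C D E A B / B C A D E / E B D C A / D A B E C / A E C B D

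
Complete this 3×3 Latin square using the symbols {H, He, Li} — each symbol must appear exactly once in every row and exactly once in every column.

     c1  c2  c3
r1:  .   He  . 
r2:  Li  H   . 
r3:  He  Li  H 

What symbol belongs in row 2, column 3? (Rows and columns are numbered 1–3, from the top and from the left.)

He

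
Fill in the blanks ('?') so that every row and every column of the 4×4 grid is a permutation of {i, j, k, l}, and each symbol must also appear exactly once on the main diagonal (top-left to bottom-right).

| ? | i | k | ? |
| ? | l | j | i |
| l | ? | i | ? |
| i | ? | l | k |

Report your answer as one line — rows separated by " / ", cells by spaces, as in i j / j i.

row 1 has {i,k}; column 1 has {i,l}; the diagonal has {i,k,l} — only j is left for (r1,c1).
row 1 has {i,j,k}; column 4 has {i,k} — only l is left for (r1,c4).
row 2 has {i,j,l}; column 1 has {i,j,l} — only k is left for (r2,c1).
row 3 has {i,l}; column 4 has {i,k,l} — only j is left for (r3,c4).
row 4 has {i,k,l}; column 2 has {i,l} — only j is left for (r4,c2).
row 3 has {i,j,l}; column 2 has {i,j,l} — only k is left for (r3,c2).

j i k l / k l j i / l k i j / i j l k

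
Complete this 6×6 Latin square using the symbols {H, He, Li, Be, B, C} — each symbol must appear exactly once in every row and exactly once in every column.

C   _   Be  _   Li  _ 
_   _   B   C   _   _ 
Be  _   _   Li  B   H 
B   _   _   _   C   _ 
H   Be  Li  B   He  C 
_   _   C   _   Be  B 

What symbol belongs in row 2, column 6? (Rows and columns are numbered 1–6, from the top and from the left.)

(r1,c6): row 1 has {Li,Be,C}; column 6 has {H,B,C}, so it must be He.
(r2,c5): row 2 has {B,C}; column 5 has {He,Li,Be,B,C}, so it must be H.
(r3,c3): row 3 has {H,Li,Be,B}; column 3 has {Li,Be,B,C}, so it must be He.
(r4,c3): row 4 has {B,C}; column 3 has {He,Li,Be,B,C}, so it must be H.
(r1,c4): row 1 has {He,Li,Be,C}; column 4 has {Li,B,C}, so it must be H.
(r3,c2): row 3 has {H,He,Li,Be,B}; column 2 has {Be}, so it must be C.
(r6,c4): row 6 has {Be,B,C}; column 4 has {H,Li,B,C}, so it must be He.
(r1,c2): row 1 has {H,He,Li,Be,C}; column 2 has {Be,C}, so it must be B.
(r4,c4): row 4 has {H,B,C}; column 4 has {H,He,Li,B,C}, so it must be Be.
(r4,c6): row 4 has {H,Be,B,C}; column 6 has {H,He,B,C}, so it must be Li.
(r6,c1): row 6 has {He,Be,B,C}; column 1 has {H,Be,B,C}, so it must be Li.
(r6,c2): row 6 has {He,Li,Be,B,C}; column 2 has {Be,B,C}, so it must be H.
(r2,c1): row 2 has {H,B,C}; column 1 has {H,Li,Be,B,C}, so it must be He.
(r2,c2): row 2 has {H,He,B,C}; column 2 has {H,Be,B,C}, so it must be Li.
(r2,c6): row 2 has {H,He,Li,B,C}; column 6 has {H,He,Li,B,C}, so it must be Be.

Be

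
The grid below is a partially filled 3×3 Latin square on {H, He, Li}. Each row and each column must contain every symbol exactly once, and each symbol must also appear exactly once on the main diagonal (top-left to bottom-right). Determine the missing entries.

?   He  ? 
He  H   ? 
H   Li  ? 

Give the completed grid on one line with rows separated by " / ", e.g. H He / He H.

Li He H / He H Li / H Li He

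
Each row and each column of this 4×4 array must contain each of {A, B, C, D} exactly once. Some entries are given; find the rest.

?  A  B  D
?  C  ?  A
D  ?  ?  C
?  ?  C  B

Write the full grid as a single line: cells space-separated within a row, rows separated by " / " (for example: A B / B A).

C A B D / B C D A / D B A C / A D C B

row 1 has {A,B,D}; column 1 has {D} — only C is left for (r1,c1).
row 2 has {A,C}; column 1 has {C,D} — only B is left for (r2,c1).
row 2 has {A,B,C}; column 3 has {B,C} — only D is left for (r2,c3).
row 3 has {C,D}; column 2 has {A,C} — only B is left for (r3,c2).
row 3 has {B,C,D}; column 3 has {B,C,D} — only A is left for (r3,c3).
row 4 has {B,C}; column 1 has {B,C,D} — only A is left for (r4,c1).
row 4 has {A,B,C}; column 2 has {A,B,C} — only D is left for (r4,c2).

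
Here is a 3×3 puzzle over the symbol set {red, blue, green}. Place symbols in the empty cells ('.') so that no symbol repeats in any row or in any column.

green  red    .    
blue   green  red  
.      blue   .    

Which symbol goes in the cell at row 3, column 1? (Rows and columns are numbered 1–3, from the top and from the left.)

red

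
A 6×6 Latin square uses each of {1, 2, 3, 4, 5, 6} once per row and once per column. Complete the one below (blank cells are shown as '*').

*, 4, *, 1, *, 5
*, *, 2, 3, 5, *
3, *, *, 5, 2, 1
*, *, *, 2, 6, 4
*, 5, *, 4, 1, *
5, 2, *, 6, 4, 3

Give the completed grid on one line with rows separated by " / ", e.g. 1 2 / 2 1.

2 4 6 1 3 5 / 4 1 2 3 5 6 / 3 6 4 5 2 1 / 1 3 5 2 6 4 / 6 5 3 4 1 2 / 5 2 1 6 4 3

Cell (r1,c5): row 1 has {1,4,5}; column 5 has {1,2,4,5,6} → 3.
Cell (r2,c6): row 2 has {2,3,5}; column 6 has {1,3,4,5} → 6.
Cell (r3,c2): row 3 has {1,2,3,5}; column 2 has {2,4,5} → 6.
Cell (r3,c3): row 3 has {1,2,3,5,6}; column 3 has {2} → 4.
Cell (r4,c1): row 4 has {2,4,6}; column 1 has {3,5} → 1.
Cell (r4,c2): row 4 has {1,2,4,6}; column 2 has {2,4,5,6} → 3.
Cell (r4,c3): row 4 has {1,2,3,4,6}; column 3 has {2,4} → 5.
Cell (r5,c6): row 5 has {1,4,5}; column 6 has {1,3,4,5,6} → 2.
Cell (r6,c3): row 6 has {2,3,4,5,6}; column 3 has {2,4,5} → 1.
Cell (r1,c3): row 1 has {1,3,4,5}; column 3 has {1,2,4,5} → 6.
Cell (r2,c1): row 2 has {2,3,5,6}; column 1 has {1,3,5} → 4.
Cell (r2,c2): row 2 has {2,3,4,5,6}; column 2 has {2,3,4,5,6} → 1.
Cell (r5,c1): row 5 has {1,2,4,5}; column 1 has {1,3,4,5} → 6.
Cell (r5,c3): row 5 has {1,2,4,5,6}; column 3 has {1,2,4,5,6} → 3.
Cell (r1,c1): row 1 has {1,3,4,5,6}; column 1 has {1,3,4,5,6} → 2.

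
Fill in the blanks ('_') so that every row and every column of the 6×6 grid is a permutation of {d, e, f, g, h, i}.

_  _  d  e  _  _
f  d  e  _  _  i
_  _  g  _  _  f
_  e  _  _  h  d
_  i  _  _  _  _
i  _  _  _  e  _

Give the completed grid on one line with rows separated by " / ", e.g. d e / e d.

(r2,c5) = g
(r3,c2) = h
(r4,c1) = g
(r1,c1) = h
(r1,c6) = g
(r2,c4) = h
(r6,c6) = h
(r1,c2) = f
(r1,c5) = i
(r3,c5) = d
(r5,c5) = f
(r5,c6) = e
(r6,c2) = g
(r6,c3) = f
(r6,c4) = d
(r3,c1) = e
(r3,c4) = i
(r4,c3) = i
(r4,c4) = f
(r5,c1) = d
(r5,c3) = h
(r5,c4) = g

h f d e i g / f d e h g i / e h g i d f / g e i f h d / d i h g f e / i g f d e h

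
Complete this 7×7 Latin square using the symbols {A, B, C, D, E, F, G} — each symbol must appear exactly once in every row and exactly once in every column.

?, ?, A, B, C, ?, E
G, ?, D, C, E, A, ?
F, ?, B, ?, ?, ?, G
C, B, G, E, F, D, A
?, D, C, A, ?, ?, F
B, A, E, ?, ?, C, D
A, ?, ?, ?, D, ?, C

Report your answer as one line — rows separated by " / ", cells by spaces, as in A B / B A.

D G A B C F E / G F D C E A B / F C B D A E G / C B G E F D A / E D C A B G F / B A E F G C D / A E F G D B C

(r1,c1) = D
(r2,c2) = F
(r2,c7) = B
(r3,c4) = D
(r3,c5) = A
(r3,c6) = E
(r5,c1) = E
(r6,c5) = G
(r7,c3) = F
(r7,c4) = G
(r7,c6) = B
(r1,c2) = G
(r1,c6) = F
(r3,c2) = C
(r5,c5) = B
(r5,c6) = G
(r6,c4) = F
(r7,c2) = E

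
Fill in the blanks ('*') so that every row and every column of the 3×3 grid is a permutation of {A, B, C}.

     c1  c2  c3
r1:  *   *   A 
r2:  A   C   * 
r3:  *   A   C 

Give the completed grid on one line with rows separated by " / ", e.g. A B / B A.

C B A / A C B / B A C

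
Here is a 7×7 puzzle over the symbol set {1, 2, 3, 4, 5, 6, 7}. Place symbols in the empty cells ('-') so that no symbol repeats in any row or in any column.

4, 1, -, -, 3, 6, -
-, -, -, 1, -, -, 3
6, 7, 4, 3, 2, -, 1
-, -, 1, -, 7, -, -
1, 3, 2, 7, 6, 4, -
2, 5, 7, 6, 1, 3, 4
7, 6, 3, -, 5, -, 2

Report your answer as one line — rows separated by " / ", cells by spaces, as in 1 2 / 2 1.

(r1,c3) = 5
(r1,c4) = 2
(r1,c7) = 7
(r2,c1) = 5
(r2,c3) = 6
(r2,c5) = 4
(r3,c6) = 5
(r4,c1) = 3
(r4,c6) = 2
(r5,c7) = 5
(r7,c4) = 4
(r7,c6) = 1
(r2,c2) = 2
(r2,c6) = 7
(r4,c2) = 4
(r4,c4) = 5
(r4,c7) = 6

4 1 5 2 3 6 7 / 5 2 6 1 4 7 3 / 6 7 4 3 2 5 1 / 3 4 1 5 7 2 6 / 1 3 2 7 6 4 5 / 2 5 7 6 1 3 4 / 7 6 3 4 5 1 2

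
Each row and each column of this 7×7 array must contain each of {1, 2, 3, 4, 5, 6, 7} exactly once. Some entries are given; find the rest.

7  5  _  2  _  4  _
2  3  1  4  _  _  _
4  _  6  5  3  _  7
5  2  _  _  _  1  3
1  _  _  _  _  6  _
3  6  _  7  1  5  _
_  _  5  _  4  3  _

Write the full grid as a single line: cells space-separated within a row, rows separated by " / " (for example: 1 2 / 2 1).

7 5 3 2 6 4 1 / 2 3 1 4 5 7 6 / 4 1 6 5 3 2 7 / 5 2 4 6 7 1 3 / 1 4 7 3 2 6 5 / 3 6 2 7 1 5 4 / 6 7 5 1 4 3 2

(r1,c3): row 1 has {2,4,5,7}; column 3 has {1,5,6}, so it must be 3.
(r1,c5): row 1 has {2,3,4,5,7}; column 5 has {1,3,4}, so it must be 6.
(r1,c7): row 1 has {2,3,4,5,6,7}; column 7 has {3,7}, so it must be 1.
(r2,c6): row 2 has {1,2,3,4}; column 6 has {1,3,4,5,6}, so it must be 7.
(r3,c2): row 3 has {3,4,5,6,7}; column 2 has {2,3,5,6}, so it must be 1.
(r3,c6): row 3 has {1,3,4,5,6,7}; column 6 has {1,3,4,5,6,7}, so it must be 2.
(r4,c4): row 4 has {1,2,3,5}; column 4 has {2,4,5,7}, so it must be 6.
(r4,c5): row 4 has {1,2,3,5,6}; column 5 has {1,3,4,6}, so it must be 7.
(r5,c4): row 5 has {1,6}; column 4 has {2,4,5,6,7}, so it must be 3.
(r7,c1): row 7 has {3,4,5}; column 1 has {1,2,3,4,5,7}, so it must be 6.
(r7,c2): row 7 has {3,4,5,6}; column 2 has {1,2,3,5,6}, so it must be 7.
(r7,c4): row 7 has {3,4,5,6,7}; column 4 has {2,3,4,5,6,7}, so it must be 1.
(r7,c7): row 7 has {1,3,4,5,6,7}; column 7 has {1,3,7}, so it must be 2.
(r2,c5): row 2 has {1,2,3,4,7}; column 5 has {1,3,4,6,7}, so it must be 5.
(r2,c7): row 2 has {1,2,3,4,5,7}; column 7 has {1,2,3,7}, so it must be 6.
(r4,c3): row 4 has {1,2,3,5,6,7}; column 3 has {1,3,5,6}, so it must be 4.
(r5,c2): row 5 has {1,3,6}; column 2 has {1,2,3,5,6,7}, so it must be 4.
(r5,c5): row 5 has {1,3,4,6}; column 5 has {1,3,4,5,6,7}, so it must be 2.
(r5,c7): row 5 has {1,2,3,4,6}; column 7 has {1,2,3,6,7}, so it must be 5.
(r6,c3): row 6 has {1,3,5,6,7}; column 3 has {1,3,4,5,6}, so it must be 2.
(r6,c7): row 6 has {1,2,3,5,6,7}; column 7 has {1,2,3,5,6,7}, so it must be 4.
(r5,c3): row 5 has {1,2,3,4,5,6}; column 3 has {1,2,3,4,5,6}, so it must be 7.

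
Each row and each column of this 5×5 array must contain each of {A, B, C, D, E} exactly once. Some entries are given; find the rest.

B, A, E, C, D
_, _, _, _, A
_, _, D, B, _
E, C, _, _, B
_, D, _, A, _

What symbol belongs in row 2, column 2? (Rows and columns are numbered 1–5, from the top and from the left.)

B

At row 3, column 2: row 3 has {B,D}; column 2 has {A,C,D}; that leaves E.
At row 3, column 5: row 3 has {B,D,E}; column 5 has {A,B,D}; that leaves C.
At row 4, column 3: row 4 has {B,C,E}; column 3 has {D,E}; that leaves A.
At row 4, column 4: row 4 has {A,B,C,E}; column 4 has {A,B,C}; that leaves D.
At row 5, column 1: row 5 has {A,D}; column 1 has {B,E}; that leaves C.
At row 5, column 3: row 5 has {A,C,D}; column 3 has {A,D,E}; that leaves B.
At row 5, column 5: row 5 has {A,B,C,D}; column 5 has {A,B,C,D}; that leaves E.
At row 2, column 1: row 2 has {A}; column 1 has {B,C,E}; that leaves D.
At row 2, column 2: row 2 has {A,D}; column 2 has {A,C,D,E}; that leaves B.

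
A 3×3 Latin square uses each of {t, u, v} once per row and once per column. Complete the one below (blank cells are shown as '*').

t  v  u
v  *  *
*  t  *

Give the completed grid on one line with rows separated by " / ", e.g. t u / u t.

At row 2, column 2: row 2 has {v}; column 2 has {t,v}; that leaves u.
At row 2, column 3: row 2 has {u,v}; column 3 has {u}; that leaves t.
At row 3, column 1: row 3 has {t}; column 1 has {t,v}; that leaves u.
At row 3, column 3: row 3 has {t,u}; column 3 has {t,u}; that leaves v.

t v u / v u t / u t v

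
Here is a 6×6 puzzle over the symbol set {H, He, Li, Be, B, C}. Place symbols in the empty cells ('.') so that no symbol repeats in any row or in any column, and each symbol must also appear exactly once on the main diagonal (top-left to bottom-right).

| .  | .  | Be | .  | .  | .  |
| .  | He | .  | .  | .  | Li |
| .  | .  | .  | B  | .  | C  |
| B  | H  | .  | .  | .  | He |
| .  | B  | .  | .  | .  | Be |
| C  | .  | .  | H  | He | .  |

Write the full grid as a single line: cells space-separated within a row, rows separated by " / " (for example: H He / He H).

Li C Be He B H / Be He B C H Li / He Li H B Be C / B H C Be Li He / H B He Li C Be / C Be Li H He B

(r6,c6): row 6 has {H,He,C}; column 6 has {He,Li,Be,C}; the diagonal has {He}, so it must be B.
(r1,c6): row 1 has {Be}; column 6 has {He,Li,Be,B,C}, so it must be H.
(r6,c3): row 6 has {H,He,B,C}; column 3 has {Be}, so it must be Li.
(r1,c1): row 1 has {H,Be}; column 1 has {B,C}; the diagonal has {He,B}, so it must be Li.
(r1,c2): row 1 has {H,Li,Be}; column 2 has {H,He,B}, so it must be C.
(r1,c4): row 1 has {H,Li,Be,C}; column 4 has {H,B}, so it must be He.
(r1,c5): row 1 has {H,He,Li,Be,C}; column 5 has {He}, so it must be B.
(r3,c3): row 3 has {B,C}; column 3 has {Li,Be}; the diagonal has {He,Li,B}, so it must be H.
(r4,c3): row 4 has {H,He,B}; column 3 has {H,Li,Be}, so it must be C.
(r4,c4): row 4 has {H,He,B,C}; column 4 has {H,He,B}; the diagonal has {H,He,Li,B}, so it must be Be.
(r4,c5): row 4 has {H,He,Be,B,C}; column 5 has {He,B}, so it must be Li.
(r5,c3): row 5 has {Be,B}; column 3 has {H,Li,Be,C}, so it must be He.
(r5,c5): row 5 has {He,Be,B}; column 5 has {He,Li,B}; the diagonal has {H,He,Li,Be,B}, so it must be C.
(r6,c2): row 6 has {H,He,Li,B,C}; column 2 has {H,He,B,C}, so it must be Be.
(r2,c3): row 2 has {He,Li}; column 3 has {H,He,Li,Be,C}, so it must be B.
(r2,c4): row 2 has {He,Li,B}; column 4 has {H,He,Be,B}, so it must be C.
(r3,c2): row 3 has {H,B,C}; column 2 has {H,He,Be,B,C}, so it must be Li.
(r3,c5): row 3 has {H,Li,B,C}; column 5 has {He,Li,B,C}, so it must be Be.
(r5,c1): row 5 has {He,Be,B,C}; column 1 has {Li,B,C}, so it must be H.
(r5,c4): row 5 has {H,He,Be,B,C}; column 4 has {H,He,Be,B,C}, so it must be Li.
(r2,c1): row 2 has {He,Li,B,C}; column 1 has {H,Li,B,C}, so it must be Be.
(r2,c5): row 2 has {He,Li,Be,B,C}; column 5 has {He,Li,Be,B,C}, so it must be H.
(r3,c1): row 3 has {H,Li,Be,B,C}; column 1 has {H,Li,Be,B,C}, so it must be He.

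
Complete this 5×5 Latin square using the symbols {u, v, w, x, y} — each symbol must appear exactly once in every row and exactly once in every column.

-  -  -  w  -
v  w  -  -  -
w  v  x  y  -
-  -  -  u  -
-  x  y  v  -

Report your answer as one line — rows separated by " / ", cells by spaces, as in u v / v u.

(r2,c3): row 2 has {v,w}; column 3 has {x,y}, so it must be u.
(r2,c4): row 2 has {u,v,w}; column 4 has {u,v,w,y}, so it must be x.
(r2,c5): row 2 has {u,v,w,x}; column 5 is empty so far, so it must be y.
(r3,c5): row 3 has {v,w,x,y}; column 5 has {y}, so it must be u.
(r4,c2): row 4 has {u}; column 2 has {v,w,x}, so it must be y.
(r5,c1): row 5 has {v,x,y}; column 1 has {v,w}, so it must be u.
(r5,c5): row 5 has {u,v,x,y}; column 5 has {u,y}, so it must be w.
(r1,c2): row 1 has {w}; column 2 has {v,w,x,y}, so it must be u.
(r1,c3): row 1 has {u,w}; column 3 has {u,x,y}, so it must be v.
(r1,c5): row 1 has {u,v,w}; column 5 has {u,w,y}, so it must be x.
(r4,c1): row 4 has {u,y}; column 1 has {u,v,w}, so it must be x.
(r4,c3): row 4 has {u,x,y}; column 3 has {u,v,x,y}, so it must be w.
(r4,c5): row 4 has {u,w,x,y}; column 5 has {u,w,x,y}, so it must be v.
(r1,c1): row 1 has {u,v,w,x}; column 1 has {u,v,w,x}, so it must be y.

y u v w x / v w u x y / w v x y u / x y w u v / u x y v w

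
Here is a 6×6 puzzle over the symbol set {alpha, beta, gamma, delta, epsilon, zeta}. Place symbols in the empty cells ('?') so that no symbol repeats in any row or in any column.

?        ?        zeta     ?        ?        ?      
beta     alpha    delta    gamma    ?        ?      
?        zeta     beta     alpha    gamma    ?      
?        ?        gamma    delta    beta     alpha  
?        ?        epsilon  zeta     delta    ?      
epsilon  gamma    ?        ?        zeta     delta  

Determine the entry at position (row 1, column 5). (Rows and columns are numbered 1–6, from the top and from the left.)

alpha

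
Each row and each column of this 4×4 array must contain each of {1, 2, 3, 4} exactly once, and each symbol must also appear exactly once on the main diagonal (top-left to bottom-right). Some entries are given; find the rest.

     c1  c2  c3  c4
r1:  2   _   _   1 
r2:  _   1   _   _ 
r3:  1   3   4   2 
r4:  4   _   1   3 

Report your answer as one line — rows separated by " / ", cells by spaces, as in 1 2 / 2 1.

At row 1, column 2: row 1 has {1,2}; column 2 has {1,3}; that leaves 4.
At row 1, column 3: row 1 has {1,2,4}; column 3 has {1,4}; that leaves 3.
At row 2, column 1: row 2 has {1}; column 1 has {1,2,4}; that leaves 3.
At row 2, column 3: row 2 has {1,3}; column 3 has {1,3,4}; that leaves 2.
At row 2, column 4: row 2 has {1,2,3}; column 4 has {1,2,3}; that leaves 4.
At row 4, column 2: row 4 has {1,3,4}; column 2 has {1,3,4}; that leaves 2.

2 4 3 1 / 3 1 2 4 / 1 3 4 2 / 4 2 1 3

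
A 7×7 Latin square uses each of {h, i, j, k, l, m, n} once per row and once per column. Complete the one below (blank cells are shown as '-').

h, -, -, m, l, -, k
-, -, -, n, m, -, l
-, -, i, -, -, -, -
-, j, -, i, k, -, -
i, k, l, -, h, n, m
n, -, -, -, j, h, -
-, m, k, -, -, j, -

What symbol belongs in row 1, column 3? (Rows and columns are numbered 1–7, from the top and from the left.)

j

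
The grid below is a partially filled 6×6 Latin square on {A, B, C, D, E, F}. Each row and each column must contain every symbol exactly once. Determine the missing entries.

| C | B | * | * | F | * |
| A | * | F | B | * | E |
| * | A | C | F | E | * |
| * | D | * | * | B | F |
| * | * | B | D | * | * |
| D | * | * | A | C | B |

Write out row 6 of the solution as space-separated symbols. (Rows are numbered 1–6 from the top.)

D F E A C B

At row 1, column 4: row 1 has {B,C,F}; column 4 has {A,B,D,F}; that leaves E.
At row 2, column 2: row 2 has {A,B,E,F}; column 2 has {A,B,D}; that leaves C.
At row 2, column 5: row 2 has {A,B,C,E,F}; column 5 has {B,C,E,F}; that leaves D.
At row 3, column 1: row 3 has {A,C,E,F}; column 1 has {A,C,D}; that leaves B.
At row 3, column 6: row 3 has {A,B,C,E,F}; column 6 has {B,E,F}; that leaves D.
At row 4, column 1: row 4 has {B,D,F}; column 1 has {A,B,C,D}; that leaves E.
At row 4, column 3: row 4 has {B,D,E,F}; column 3 has {B,C,F}; that leaves A.
At row 4, column 4: row 4 has {A,B,D,E,F}; column 4 has {A,B,D,E,F}; that leaves C.
At row 5, column 1: row 5 has {B,D}; column 1 has {A,B,C,D,E}; that leaves F.
At row 5, column 2: row 5 has {B,D,F}; column 2 has {A,B,C,D}; that leaves E.
At row 5, column 5: row 5 has {B,D,E,F}; column 5 has {B,C,D,E,F}; that leaves A.
At row 5, column 6: row 5 has {A,B,D,E,F}; column 6 has {B,D,E,F}; that leaves C.
At row 6, column 2: row 6 has {A,B,C,D}; column 2 has {A,B,C,D,E}; that leaves F.
At row 6, column 3: row 6 has {A,B,C,D,F}; column 3 has {A,B,C,F}; that leaves E.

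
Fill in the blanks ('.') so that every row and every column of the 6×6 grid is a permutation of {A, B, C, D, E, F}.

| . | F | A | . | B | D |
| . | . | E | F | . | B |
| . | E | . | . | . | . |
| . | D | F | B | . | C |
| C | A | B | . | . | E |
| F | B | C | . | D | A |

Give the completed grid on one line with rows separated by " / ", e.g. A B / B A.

Cell (r1,c1): row 1 has {A,B,D,F}; column 1 has {C,F} → E.
Cell (r1,c4): row 1 has {A,B,D,E,F}; column 4 has {B,F} → C.
Cell (r2,c2): row 2 has {B,E,F}; column 2 has {A,B,D,E,F} → C.
Cell (r2,c5): row 2 has {B,C,E,F}; column 5 has {B,D} → A.
Cell (r3,c3): row 3 has {E}; column 3 has {A,B,C,E,F} → D.
Cell (r3,c4): row 3 has {D,E}; column 4 has {B,C,F} → A.
Cell (r3,c6): row 3 has {A,D,E}; column 6 has {A,B,C,D,E} → F.
Cell (r4,c1): row 4 has {B,C,D,F}; column 1 has {C,E,F} → A.
Cell (r4,c5): row 4 has {A,B,C,D,F}; column 5 has {A,B,D} → E.
Cell (r5,c4): row 5 has {A,B,C,E}; column 4 has {A,B,C,F} → D.
Cell (r5,c5): row 5 has {A,B,C,D,E}; column 5 has {A,B,D,E} → F.
Cell (r6,c4): row 6 has {A,B,C,D,F}; column 4 has {A,B,C,D,F} → E.
Cell (r2,c1): row 2 has {A,B,C,E,F}; column 1 has {A,C,E,F} → D.
Cell (r3,c1): row 3 has {A,D,E,F}; column 1 has {A,C,D,E,F} → B.
Cell (r3,c5): row 3 has {A,B,D,E,F}; column 5 has {A,B,D,E,F} → C.

E F A C B D / D C E F A B / B E D A C F / A D F B E C / C A B D F E / F B C E D A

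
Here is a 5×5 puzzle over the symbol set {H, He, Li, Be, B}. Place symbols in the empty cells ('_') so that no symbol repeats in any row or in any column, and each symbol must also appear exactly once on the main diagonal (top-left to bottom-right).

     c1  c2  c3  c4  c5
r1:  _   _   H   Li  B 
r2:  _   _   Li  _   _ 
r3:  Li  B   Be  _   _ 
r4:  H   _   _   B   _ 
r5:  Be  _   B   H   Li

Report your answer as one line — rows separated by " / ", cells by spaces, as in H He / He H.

He Be H Li B / B H Li Be He / Li B Be He H / H Li He B Be / Be He B H Li

(r1,c1) = He
(r1,c2) = Be
(r2,c1) = B
(r2,c2) = H
(r3,c4) = He
(r3,c5) = H
(r4,c3) = He
(r4,c5) = Be
(r5,c2) = He
(r2,c4) = Be
(r2,c5) = He
(r4,c2) = Li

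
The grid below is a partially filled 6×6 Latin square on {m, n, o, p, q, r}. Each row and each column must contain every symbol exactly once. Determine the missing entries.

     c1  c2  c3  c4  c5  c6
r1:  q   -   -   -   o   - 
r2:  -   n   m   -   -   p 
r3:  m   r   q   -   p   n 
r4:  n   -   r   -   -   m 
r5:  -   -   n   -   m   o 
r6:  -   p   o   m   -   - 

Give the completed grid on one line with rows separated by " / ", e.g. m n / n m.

q m p n o r / o n m q r p / m r q o p n / n o r p q m / p q n r m o / r p o m n q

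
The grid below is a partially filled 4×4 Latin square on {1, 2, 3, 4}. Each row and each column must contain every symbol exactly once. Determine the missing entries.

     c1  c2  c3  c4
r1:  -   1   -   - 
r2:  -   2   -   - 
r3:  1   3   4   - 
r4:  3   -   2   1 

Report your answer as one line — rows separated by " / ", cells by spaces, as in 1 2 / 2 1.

2 1 3 4 / 4 2 1 3 / 1 3 4 2 / 3 4 2 1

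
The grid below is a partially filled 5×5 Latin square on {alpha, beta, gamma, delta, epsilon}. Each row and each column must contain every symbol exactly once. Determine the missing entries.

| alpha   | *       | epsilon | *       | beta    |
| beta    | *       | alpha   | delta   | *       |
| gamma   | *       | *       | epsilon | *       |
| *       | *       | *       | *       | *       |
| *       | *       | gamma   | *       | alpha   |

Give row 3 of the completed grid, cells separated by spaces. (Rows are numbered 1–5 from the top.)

(r1,c4) = gamma
(r3,c5) = delta
(r5,c4) = beta
(r1,c2) = delta
(r3,c3) = beta
(r4,c3) = delta
(r4,c4) = alpha
(r5,c2) = epsilon
(r2,c2) = gamma
(r2,c5) = epsilon
(r3,c2) = alpha

gamma alpha beta epsilon delta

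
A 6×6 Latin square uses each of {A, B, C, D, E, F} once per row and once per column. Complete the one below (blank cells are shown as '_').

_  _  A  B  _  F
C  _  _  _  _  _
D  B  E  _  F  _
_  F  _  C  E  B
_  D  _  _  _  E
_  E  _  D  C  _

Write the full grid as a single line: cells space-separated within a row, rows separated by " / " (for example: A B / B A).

E C A B D F / C A F E B D / D B E A F C / A F D C E B / B D C F A E / F E B D C A

(r1,c1) = E
(r1,c2) = C
(r1,c5) = D
(r2,c2) = A
(r2,c5) = B
(r2,c6) = D
(r3,c4) = A
(r3,c6) = C
(r4,c1) = A
(r4,c3) = D
(r5,c4) = F
(r5,c5) = A
(r6,c6) = A
(r2,c3) = F
(r2,c4) = E
(r5,c1) = B
(r5,c3) = C
(r6,c1) = F
(r6,c3) = B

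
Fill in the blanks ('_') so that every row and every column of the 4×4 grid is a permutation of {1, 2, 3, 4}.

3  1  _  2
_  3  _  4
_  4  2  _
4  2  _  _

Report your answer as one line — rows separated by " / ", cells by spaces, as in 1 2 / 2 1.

3 1 4 2 / 2 3 1 4 / 1 4 2 3 / 4 2 3 1

At row 1, column 3: row 1 has {1,2,3}; column 3 has {2}; that leaves 4.
At row 2, column 3: row 2 has {3,4}; column 3 has {2,4}; that leaves 1.
At row 3, column 1: row 3 has {2,4}; column 1 has {3,4}; that leaves 1.
At row 3, column 4: row 3 has {1,2,4}; column 4 has {2,4}; that leaves 3.
At row 4, column 3: row 4 has {2,4}; column 3 has {1,2,4}; that leaves 3.
At row 4, column 4: row 4 has {2,3,4}; column 4 has {2,3,4}; that leaves 1.
At row 2, column 1: row 2 has {1,3,4}; column 1 has {1,3,4}; that leaves 2.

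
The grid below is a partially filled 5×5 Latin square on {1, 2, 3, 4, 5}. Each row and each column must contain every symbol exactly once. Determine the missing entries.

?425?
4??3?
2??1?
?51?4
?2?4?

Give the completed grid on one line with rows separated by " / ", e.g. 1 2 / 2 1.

1 4 2 5 3 / 4 1 5 3 2 / 2 3 4 1 5 / 3 5 1 2 4 / 5 2 3 4 1

(r2,c2): row 2 has {3,4}; column 2 has {2,4,5}, so it must be 1.
(r2,c3): row 2 has {1,3,4}; column 3 has {1,2}, so it must be 5.
(r2,c5): row 2 has {1,3,4,5}; column 5 has {4}, so it must be 2.
(r3,c2): row 3 has {1,2}; column 2 has {1,2,4,5}, so it must be 3.
(r3,c3): row 3 has {1,2,3}; column 3 has {1,2,5}, so it must be 4.
(r3,c5): row 3 has {1,2,3,4}; column 5 has {2,4}, so it must be 5.
(r4,c1): row 4 has {1,4,5}; column 1 has {2,4}, so it must be 3.
(r4,c4): row 4 has {1,3,4,5}; column 4 has {1,3,4,5}, so it must be 2.
(r5,c3): row 5 has {2,4}; column 3 has {1,2,4,5}, so it must be 3.
(r5,c5): row 5 has {2,3,4}; column 5 has {2,4,5}, so it must be 1.
(r1,c1): row 1 has {2,4,5}; column 1 has {2,3,4}, so it must be 1.
(r1,c5): row 1 has {1,2,4,5}; column 5 has {1,2,4,5}, so it must be 3.
(r5,c1): row 5 has {1,2,3,4}; column 1 has {1,2,3,4}, so it must be 5.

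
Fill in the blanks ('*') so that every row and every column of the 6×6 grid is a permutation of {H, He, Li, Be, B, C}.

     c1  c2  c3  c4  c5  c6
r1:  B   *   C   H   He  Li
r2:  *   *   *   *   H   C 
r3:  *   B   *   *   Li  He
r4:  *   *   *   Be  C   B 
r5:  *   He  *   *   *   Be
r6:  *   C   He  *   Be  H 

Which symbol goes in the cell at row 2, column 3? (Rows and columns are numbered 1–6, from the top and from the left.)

row 1 has {H,He,Li,B,C}; column 2 has {He,B,C} — only Be is left for (r1,c2).
row 2 has {H,C}; column 2 has {He,Be,B,C} — only Li is left for (r2,c2).
row 3 has {He,Li,B}; column 4 has {H,Be} — only C is left for (r3,c4).
row 4 has {Be,B,C}; column 2 has {He,Li,Be,B,C} — only H is left for (r4,c2).
row 4 has {H,Be,B,C}; column 3 has {He,C} — only Li is left for (r4,c3).
row 5 has {He,Be}; column 5 has {H,He,Li,Be,C} — only B is left for (r5,c5).
row 6 has {H,He,Be,C}; column 1 has {B} — only Li is left for (r6,c1).
row 6 has {H,He,Li,Be,C}; column 4 has {H,Be,C} — only B is left for (r6,c4).
row 2 has {H,Li,C}; column 4 has {H,Be,B,C} — only He is left for (r2,c4).
row 4 has {H,Li,Be,B,C}; column 1 has {Li,B} — only He is left for (r4,c1).
row 5 has {He,Be,B}; column 3 has {He,Li,C} — only H is left for (r5,c3).
row 5 has {H,He,Be,B}; column 4 has {H,He,Be,B,C} — only Li is left for (r5,c4).
row 2 has {H,He,Li,C}; column 1 has {He,Li,B} — only Be is left for (r2,c1).
row 2 has {H,He,Li,Be,C}; column 3 has {H,He,Li,C} — only B is left for (r2,c3).

B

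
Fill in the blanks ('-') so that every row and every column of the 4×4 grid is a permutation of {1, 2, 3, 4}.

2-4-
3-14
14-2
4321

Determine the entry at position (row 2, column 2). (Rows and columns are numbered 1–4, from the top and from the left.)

2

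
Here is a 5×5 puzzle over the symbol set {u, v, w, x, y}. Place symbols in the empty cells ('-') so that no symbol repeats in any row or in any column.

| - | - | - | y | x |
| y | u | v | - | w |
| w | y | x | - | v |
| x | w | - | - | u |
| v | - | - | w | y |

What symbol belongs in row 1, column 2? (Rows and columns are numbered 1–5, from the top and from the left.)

v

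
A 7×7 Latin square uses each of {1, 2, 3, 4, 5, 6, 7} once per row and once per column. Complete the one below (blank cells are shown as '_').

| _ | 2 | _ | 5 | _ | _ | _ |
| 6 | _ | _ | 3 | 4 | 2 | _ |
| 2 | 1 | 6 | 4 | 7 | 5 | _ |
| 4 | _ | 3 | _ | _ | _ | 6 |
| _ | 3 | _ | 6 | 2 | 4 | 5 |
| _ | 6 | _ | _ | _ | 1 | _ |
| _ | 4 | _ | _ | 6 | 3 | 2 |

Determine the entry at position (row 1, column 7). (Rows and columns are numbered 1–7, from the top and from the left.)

7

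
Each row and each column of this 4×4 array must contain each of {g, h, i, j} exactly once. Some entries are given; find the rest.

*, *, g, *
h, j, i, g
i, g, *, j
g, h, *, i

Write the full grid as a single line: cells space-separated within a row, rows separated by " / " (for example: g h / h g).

j i g h / h j i g / i g h j / g h j i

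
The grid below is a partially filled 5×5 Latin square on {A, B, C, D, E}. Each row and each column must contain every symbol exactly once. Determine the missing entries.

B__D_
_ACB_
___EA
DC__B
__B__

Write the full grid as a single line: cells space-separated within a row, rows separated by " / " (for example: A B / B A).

(r1,c2): row 1 has {B,D}; column 2 has {A,C}, so it must be E.
(r1,c3): row 1 has {B,D,E}; column 3 has {B,C}, so it must be A.
(r1,c5): row 1 has {A,B,D,E}; column 5 has {A,B}, so it must be C.
(r2,c1): row 2 has {A,B,C}; column 1 has {B,D}, so it must be E.
(r2,c5): row 2 has {A,B,C,E}; column 5 has {A,B,C}, so it must be D.
(r3,c1): row 3 has {A,E}; column 1 has {B,D,E}, so it must be C.
(r3,c3): row 3 has {A,C,E}; column 3 has {A,B,C}, so it must be D.
(r4,c3): row 4 has {B,C,D}; column 3 has {A,B,C,D}, so it must be E.
(r4,c4): row 4 has {B,C,D,E}; column 4 has {B,D,E}, so it must be A.
(r5,c1): row 5 has {B}; column 1 has {B,C,D,E}, so it must be A.
(r5,c2): row 5 has {A,B}; column 2 has {A,C,E}, so it must be D.
(r5,c4): row 5 has {A,B,D}; column 4 has {A,B,D,E}, so it must be C.
(r5,c5): row 5 has {A,B,C,D}; column 5 has {A,B,C,D}, so it must be E.
(r3,c2): row 3 has {A,C,D,E}; column 2 has {A,C,D,E}, so it must be B.

B E A D C / E A C B D / C B D E A / D C E A B / A D B C E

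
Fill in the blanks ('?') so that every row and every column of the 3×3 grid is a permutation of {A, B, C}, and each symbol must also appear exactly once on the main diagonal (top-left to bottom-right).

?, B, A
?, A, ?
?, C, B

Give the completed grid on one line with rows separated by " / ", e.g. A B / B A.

(r1,c1) = C
(r2,c1) = B
(r2,c3) = C
(r3,c1) = A

C B A / B A C / A C B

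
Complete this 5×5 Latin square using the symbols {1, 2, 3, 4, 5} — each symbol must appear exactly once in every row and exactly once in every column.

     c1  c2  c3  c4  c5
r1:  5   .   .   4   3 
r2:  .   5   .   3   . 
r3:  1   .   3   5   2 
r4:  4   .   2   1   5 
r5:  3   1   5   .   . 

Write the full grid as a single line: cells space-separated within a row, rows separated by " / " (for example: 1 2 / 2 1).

5 2 1 4 3 / 2 5 4 3 1 / 1 4 3 5 2 / 4 3 2 1 5 / 3 1 5 2 4

At row 1, column 2: row 1 has {3,4,5}; column 2 has {1,5}; that leaves 2.
At row 1, column 3: row 1 has {2,3,4,5}; column 3 has {2,3,5}; that leaves 1.
At row 2, column 1: row 2 has {3,5}; column 1 has {1,3,4,5}; that leaves 2.
At row 2, column 3: row 2 has {2,3,5}; column 3 has {1,2,3,5}; that leaves 4.
At row 2, column 5: row 2 has {2,3,4,5}; column 5 has {2,3,5}; that leaves 1.
At row 3, column 2: row 3 has {1,2,3,5}; column 2 has {1,2,5}; that leaves 4.
At row 4, column 2: row 4 has {1,2,4,5}; column 2 has {1,2,4,5}; that leaves 3.
At row 5, column 4: row 5 has {1,3,5}; column 4 has {1,3,4,5}; that leaves 2.
At row 5, column 5: row 5 has {1,2,3,5}; column 5 has {1,2,3,5}; that leaves 4.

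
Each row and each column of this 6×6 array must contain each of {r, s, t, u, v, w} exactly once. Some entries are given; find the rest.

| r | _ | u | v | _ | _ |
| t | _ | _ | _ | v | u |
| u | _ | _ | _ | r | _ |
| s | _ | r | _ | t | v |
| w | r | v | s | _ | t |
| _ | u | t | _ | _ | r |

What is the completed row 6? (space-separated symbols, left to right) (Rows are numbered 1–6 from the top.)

(r4,c2) = w
(r4,c4) = u
(r5,c5) = u
(r6,c1) = v
(r6,c4) = w
(r6,c5) = s

v u t w s r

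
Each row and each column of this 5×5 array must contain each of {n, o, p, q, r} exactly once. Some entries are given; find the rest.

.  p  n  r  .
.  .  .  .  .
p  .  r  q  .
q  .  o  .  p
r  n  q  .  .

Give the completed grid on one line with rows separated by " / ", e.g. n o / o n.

o p n r q / n q p o r / p o r q n / q r o n p / r n q p o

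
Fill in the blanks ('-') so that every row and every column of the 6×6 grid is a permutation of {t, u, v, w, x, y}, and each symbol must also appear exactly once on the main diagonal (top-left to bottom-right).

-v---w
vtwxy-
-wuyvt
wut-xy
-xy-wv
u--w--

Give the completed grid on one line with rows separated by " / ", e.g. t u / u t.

y v x t u w / v t w x y u / x w u y v t / w u t v x y / t x y u w v / u y v w t x

(r1,c3) = x
(r2,c6) = u
(r3,c1) = x
(r4,c4) = v
(r5,c1) = t
(r5,c4) = u
(r6,c2) = y
(r6,c3) = v
(r6,c5) = t
(r6,c6) = x
(r1,c1) = y
(r1,c4) = t
(r1,c5) = u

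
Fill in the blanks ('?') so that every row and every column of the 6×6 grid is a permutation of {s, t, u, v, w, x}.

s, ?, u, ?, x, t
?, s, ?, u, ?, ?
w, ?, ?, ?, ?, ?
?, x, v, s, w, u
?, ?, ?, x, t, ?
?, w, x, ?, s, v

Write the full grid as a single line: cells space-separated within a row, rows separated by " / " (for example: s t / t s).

At row 1, column 2: row 1 has {s,t,u,x}; column 2 has {s,w,x}; that leaves v.
At row 1, column 4: row 1 has {s,t,u,v,x}; column 4 has {s,u,x}; that leaves w.
At row 2, column 5: row 2 has {s,u}; column 5 has {s,t,w,x}; that leaves v.
At row 3, column 5: row 3 has {w}; column 5 has {s,t,v,w,x}; that leaves u.
At row 4, column 1: row 4 has {s,u,v,w,x}; column 1 has {s,w}; that leaves t.
At row 5, column 2: row 5 has {t,x}; column 2 has {s,v,w,x}; that leaves u.
At row 6, column 1: row 6 has {s,v,w,x}; column 1 has {s,t,w}; that leaves u.
At row 6, column 4: row 6 has {s,u,v,w,x}; column 4 has {s,u,w,x}; that leaves t.
At row 2, column 1: row 2 has {s,u,v}; column 1 has {s,t,u,w}; that leaves x.
At row 2, column 6: row 2 has {s,u,v,x}; column 6 has {t,u,v}; that leaves w.
At row 3, column 2: row 3 has {u,w}; column 2 has {s,u,v,w,x}; that leaves t.
At row 3, column 3: row 3 has {t,u,w}; column 3 has {u,v,x}; that leaves s.
At row 3, column 4: row 3 has {s,t,u,w}; column 4 has {s,t,u,w,x}; that leaves v.
At row 3, column 6: row 3 has {s,t,u,v,w}; column 6 has {t,u,v,w}; that leaves x.
At row 5, column 1: row 5 has {t,u,x}; column 1 has {s,t,u,w,x}; that leaves v.
At row 5, column 3: row 5 has {t,u,v,x}; column 3 has {s,u,v,x}; that leaves w.
At row 5, column 6: row 5 has {t,u,v,w,x}; column 6 has {t,u,v,w,x}; that leaves s.
At row 2, column 3: row 2 has {s,u,v,w,x}; column 3 has {s,u,v,w,x}; that leaves t.

s v u w x t / x s t u v w / w t s v u x / t x v s w u / v u w x t s / u w x t s v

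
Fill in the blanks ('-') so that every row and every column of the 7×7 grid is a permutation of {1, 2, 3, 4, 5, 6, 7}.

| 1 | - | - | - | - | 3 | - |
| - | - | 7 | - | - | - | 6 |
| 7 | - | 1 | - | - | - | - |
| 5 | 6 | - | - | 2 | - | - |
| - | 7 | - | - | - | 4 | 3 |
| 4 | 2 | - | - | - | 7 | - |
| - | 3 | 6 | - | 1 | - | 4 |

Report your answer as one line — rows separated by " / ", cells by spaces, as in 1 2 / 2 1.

1 5 4 6 7 3 2 / 3 1 7 5 4 2 6 / 7 4 1 2 3 6 5 / 5 6 3 4 2 1 7 / 6 7 2 1 5 4 3 / 4 2 5 3 6 7 1 / 2 3 6 7 1 5 4

row 4 has {2,5,6}; column 6 has {3,4,7} — only 1 is left for (r4,c6).
row 4 has {1,2,5,6}; column 7 has {3,4,6} — only 7 is left for (r4,c7).
row 7 has {1,3,4,6}; column 1 has {1,4,5,7} — only 2 is left for (r7,c1).
row 7 has {1,2,3,4,6}; column 6 has {1,3,4,7} — only 5 is left for (r7,c6).
row 2 has {6,7}; column 1 has {1,2,4,5,7} — only 3 is left for (r2,c1).
row 2 has {3,6,7}; column 6 has {1,3,4,5,7} — only 2 is left for (r2,c6).
row 3 has {1,7}; column 6 has {1,2,3,4,5,7} — only 6 is left for (r3,c6).
row 5 has {3,4,7}; column 1 has {1,2,3,4,5,7} — only 6 is left for (r5,c1).
row 5 has {3,4,6,7}; column 5 has {1,2} — only 5 is left for (r5,c5).
row 7 has {1,2,3,4,5,6}; column 4 is empty so far — only 7 is left for (r7,c4).
row 2 has {2,3,6,7}; column 5 has {1,2,5} — only 4 is left for (r2,c5).
row 3 has {1,6,7}; column 5 has {1,2,4,5} — only 3 is left for (r3,c5).
row 5 has {3,4,5,6,7}; column 3 has {1,6,7} — only 2 is left for (r5,c3).
row 5 has {2,3,4,5,6,7}; column 4 has {7} — only 1 is left for (r5,c4).
row 6 has {2,4,7}; column 5 has {1,2,3,4,5} — only 6 is left for (r6,c5).
row 1 has {1,3}; column 5 has {1,2,3,4,5,6} — only 7 is left for (r1,c5).
row 2 has {2,3,4,6,7}; column 4 has {1,7} — only 5 is left for (r2,c4).
row 6 has {2,4,6,7}; column 4 has {1,5,7} — only 3 is left for (r6,c4).
row 2 has {2,3,4,5,6,7}; column 2 has {2,3,6,7} — only 1 is left for (r2,c2).
row 4 has {1,2,5,6,7}; column 4 has {1,3,5,7} — only 4 is left for (r4,c4).
row 6 has {2,3,4,6,7}; column 3 has {1,2,6,7} — only 5 is left for (r6,c3).
row 6 has {2,3,4,5,6,7}; column 7 has {3,4,6,7} — only 1 is left for (r6,c7).
row 1 has {1,3,7}; column 3 has {1,2,5,6,7} — only 4 is left for (r1,c3).
row 3 has {1,3,6,7}; column 4 has {1,3,4,5,7} — only 2 is left for (r3,c4).
row 3 has {1,2,3,6,7}; column 7 has {1,3,4,6,7} — only 5 is left for (r3,c7).
row 4 has {1,2,4,5,6,7}; column 3 has {1,2,4,5,6,7} — only 3 is left for (r4,c3).
row 1 has {1,3,4,7}; column 2 has {1,2,3,6,7} — only 5 is left for (r1,c2).
row 1 has {1,3,4,5,7}; column 4 has {1,2,3,4,5,7} — only 6 is left for (r1,c4).
row 1 has {1,3,4,5,6,7}; column 7 has {1,3,4,5,6,7} — only 2 is left for (r1,c7).
row 3 has {1,2,3,5,6,7}; column 2 has {1,2,3,5,6,7} — only 4 is left for (r3,c2).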